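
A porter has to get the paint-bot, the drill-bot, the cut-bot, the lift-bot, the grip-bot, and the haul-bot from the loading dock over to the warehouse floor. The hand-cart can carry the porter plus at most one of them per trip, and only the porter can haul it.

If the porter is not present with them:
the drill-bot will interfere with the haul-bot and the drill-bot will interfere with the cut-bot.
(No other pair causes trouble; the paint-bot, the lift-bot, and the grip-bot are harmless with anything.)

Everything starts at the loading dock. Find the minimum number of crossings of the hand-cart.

13

Counting alone: the porter can take at most 1 across per trip to the warehouse floor, so moving all 6 needs at least 6 loaded trips out, with a return between consecutive ones — at least 11 crossings.
The safety rule pushes this higher. Following every safe sequence of crossings, the most of the 6 that can be at the warehouse floor as the hand-cart arrives there on crossing 11 is 5 — never all 6.
So no plan with fewer than 13 crossings exists, and this one achieves 13:
1. Porter goes to the warehouse floor with the drill-bot.  [the loading dock: the cut-bot, the grip-bot, the haul-bot, the lift-bot, the paint-bot | the warehouse floor: the drill-bot]
2. Porter goes back to the loading dock alone.  [the loading dock: the cut-bot, the grip-bot, the haul-bot, the lift-bot, the paint-bot | the warehouse floor: the drill-bot]
3. Porter goes to the warehouse floor with the paint-bot.  [the loading dock: the cut-bot, the grip-bot, the haul-bot, the lift-bot | the warehouse floor: the drill-bot, the paint-bot]
4. Porter goes back to the loading dock alone.  [the loading dock: the cut-bot, the grip-bot, the haul-bot, the lift-bot | the warehouse floor: the drill-bot, the paint-bot]
5. Porter goes to the warehouse floor with the cut-bot.  [the loading dock: the grip-bot, the haul-bot, the lift-bot | the warehouse floor: the cut-bot, the drill-bot, the paint-bot]
6. Porter goes back to the loading dock with the drill-bot.  [the loading dock: the drill-bot, the grip-bot, the haul-bot, the lift-bot | the warehouse floor: the cut-bot, the paint-bot]
7. Porter goes to the warehouse floor with the haul-bot.  [the loading dock: the drill-bot, the grip-bot, the lift-bot | the warehouse floor: the cut-bot, the haul-bot, the paint-bot]
8. Porter goes back to the loading dock alone.  [the loading dock: the drill-bot, the grip-bot, the lift-bot | the warehouse floor: the cut-bot, the haul-bot, the paint-bot]
9. Porter goes to the warehouse floor with the lift-bot.  [the loading dock: the drill-bot, the grip-bot | the warehouse floor: the cut-bot, the haul-bot, the lift-bot, the paint-bot]
10. Porter goes back to the loading dock alone.  [the loading dock: the drill-bot, the grip-bot | the warehouse floor: the cut-bot, the haul-bot, the lift-bot, the paint-bot]
11. Porter goes to the warehouse floor with the grip-bot.  [the loading dock: the drill-bot | the warehouse floor: the cut-bot, the grip-bot, the haul-bot, the lift-bot, the paint-bot]
12. Porter goes back to the loading dock alone.  [the loading dock: the drill-bot | the warehouse floor: the cut-bot, the grip-bot, the haul-bot, the lift-bot, the paint-bot]
13. Porter goes to the warehouse floor with the drill-bot.  [the loading dock: — | the warehouse floor: the cut-bot, the drill-bot, the grip-bot, the haul-bot, the lift-bot, the paint-bot]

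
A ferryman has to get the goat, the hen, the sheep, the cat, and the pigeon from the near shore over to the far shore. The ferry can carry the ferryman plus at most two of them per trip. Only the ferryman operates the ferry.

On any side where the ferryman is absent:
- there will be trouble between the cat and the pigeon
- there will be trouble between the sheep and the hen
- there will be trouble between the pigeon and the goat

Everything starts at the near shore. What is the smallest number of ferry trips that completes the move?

Counting alone: the ferryman can take at most 2 across per trip to the far shore, so moving all 5 needs at least 3 loaded trips out, with a return between consecutive ones — at least 5 crossings.
The plan below uses exactly 5 crossings, so it is optimal:
1. Ferryman goes to the far shore with the hen and the pigeon.  [the near shore: the cat, the goat, the sheep | the far shore: the hen, the pigeon]
2. Ferryman goes back to the near shore alone.  [the near shore: the cat, the goat, the sheep | the far shore: the hen, the pigeon]
3. Ferryman goes to the far shore with the cat and the goat.  [the near shore: the sheep | the far shore: the cat, the goat, the hen, the pigeon]
4. Ferryman goes back to the near shore with the pigeon.  [the near shore: the pigeon, the sheep | the far shore: the cat, the goat, the hen]
5. Ferryman goes to the far shore with the pigeon and the sheep.  [the near shore: — | the far shore: the cat, the goat, the hen, the pigeon, the sheep]

5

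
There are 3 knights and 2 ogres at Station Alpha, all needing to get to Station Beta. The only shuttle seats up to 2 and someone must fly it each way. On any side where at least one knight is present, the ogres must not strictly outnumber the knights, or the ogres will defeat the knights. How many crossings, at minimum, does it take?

Counting alone: each trip to Station Beta takes at most 2 across and each return brings at least 1 back, so after t trips out (and t−1 returns) at most 2t − (t−1) of the 5 are across; that first reaches 5 at t = 4, so at least 7 crossings are needed.
The plan below uses exactly 7 crossings, so it is optimal:
1. 2 ogres → Station Beta.  (Station Alpha: 3K 0O; Station Beta: 0K 2O)
2. 1 ogre ← Station Alpha.  (Station Alpha: 3K 1O; Station Beta: 0K 1O)
3. 2 knights → Station Beta.  (Station Alpha: 1K 1O; Station Beta: 2K 1O)
4. 1 knight ← Station Alpha.  (Station Alpha: 2K 1O; Station Beta: 1K 1O)
5. 1 knight and 1 ogre → Station Beta.  (Station Alpha: 1K 0O; Station Beta: 2K 2O)
6. 1 ogre ← Station Alpha.  (Station Alpha: 1K 1O; Station Beta: 2K 1O)
7. 1 knight and 1 ogre → Station Beta.  (Station Alpha: 0K 0O; Station Beta: 3K 2O)

7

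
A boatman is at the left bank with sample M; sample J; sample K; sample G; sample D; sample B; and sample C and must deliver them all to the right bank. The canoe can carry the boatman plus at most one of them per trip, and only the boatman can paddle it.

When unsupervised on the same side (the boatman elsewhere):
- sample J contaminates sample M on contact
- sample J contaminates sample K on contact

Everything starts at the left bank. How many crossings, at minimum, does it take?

15

Counting alone: the boatman can take at most 1 across per trip to the right bank, so moving all 7 needs at least 7 loaded trips out, with a return between consecutive ones — at least 13 crossings.
The safety rule pushes this higher. Following every safe sequence of crossings, the most of the 7 that can be at the right bank as the canoe arrives there on crossing 13 is 6 — never all 7.
So no plan with fewer than 15 crossings exists, and this one achieves 15:
1. Boatman goes to the right bank with sample J.  [the left bank: sample B, sample C, sample D, sample G, sample K, sample M | the right bank: sample J]
2. Boatman goes back to the left bank alone.  [the left bank: sample B, sample C, sample D, sample G, sample K, sample M | the right bank: sample J]
3. Boatman goes to the right bank with sample M.  [the left bank: sample B, sample C, sample D, sample G, sample K | the right bank: sample J, sample M]
4. Boatman goes back to the left bank with sample J.  [the left bank: sample B, sample C, sample D, sample G, sample J, sample K | the right bank: sample M]
5. Boatman goes to the right bank with sample K.  [the left bank: sample B, sample C, sample D, sample G, sample J | the right bank: sample K, sample M]
6. Boatman goes back to the left bank alone.  [the left bank: sample B, sample C, sample D, sample G, sample J | the right bank: sample K, sample M]
7. Boatman goes to the right bank with sample G.  [the left bank: sample B, sample C, sample D, sample J | the right bank: sample G, sample K, sample M]
8. Boatman goes back to the left bank alone.  [the left bank: sample B, sample C, sample D, sample J | the right bank: sample G, sample K, sample M]
9. Boatman goes to the right bank with sample D.  [the left bank: sample B, sample C, sample J | the right bank: sample D, sample G, sample K, sample M]
10. Boatman goes back to the left bank alone.  [the left bank: sample B, sample C, sample J | the right bank: sample D, sample G, sample K, sample M]
11. Boatman goes to the right bank with sample B.  [the left bank: sample C, sample J | the right bank: sample B, sample D, sample G, sample K, sample M]
12. Boatman goes back to the left bank alone.  [the left bank: sample C, sample J | the right bank: sample B, sample D, sample G, sample K, sample M]
13. Boatman goes to the right bank with sample C.  [the left bank: sample J | the right bank: sample B, sample C, sample D, sample G, sample K, sample M]
14. Boatman goes back to the left bank alone.  [the left bank: sample J | the right bank: sample B, sample C, sample D, sample G, sample K, sample M]
15. Boatman goes to the right bank with sample J.  [the left bank: — | the right bank: sample B, sample C, sample D, sample G, sample J, sample K, sample M]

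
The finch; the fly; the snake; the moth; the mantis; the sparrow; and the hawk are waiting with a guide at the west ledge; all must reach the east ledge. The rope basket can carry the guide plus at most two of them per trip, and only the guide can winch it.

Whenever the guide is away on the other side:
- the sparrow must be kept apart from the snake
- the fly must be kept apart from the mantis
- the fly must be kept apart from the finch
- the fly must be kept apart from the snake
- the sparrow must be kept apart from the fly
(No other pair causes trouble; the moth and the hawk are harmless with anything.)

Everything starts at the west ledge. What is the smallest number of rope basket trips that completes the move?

11

Counting alone: the guide can take at most 2 across per trip to the east ledge, so moving all 7 needs at least 4 loaded trips out, with a return between consecutive ones — at least 7 crossings.
The safety rule pushes this higher. Following every safe sequence of crossings, the most of the 7 that can be at the east ledge as the rope basket arrives there on crossings 7, 9 is 5, 6 respectively — never all 7.
So no plan with fewer than 11 crossings exists, and this one achieves 11:
1. Guide goes to the east ledge with the fly and the snake.  [the west ledge: the finch, the hawk, the mantis, the moth, the sparrow | the east ledge: the fly, the snake]
2. Guide goes back to the west ledge with the fly.  [the west ledge: the finch, the fly, the hawk, the mantis, the moth, the sparrow | the east ledge: the snake]
3. Guide goes to the east ledge with the finch and the fly.  [the west ledge: the hawk, the mantis, the moth, the sparrow | the east ledge: the finch, the fly, the snake]
4. Guide goes back to the west ledge with the fly.  [the west ledge: the fly, the hawk, the mantis, the moth, the sparrow | the east ledge: the finch, the snake]
5. Guide goes to the east ledge with the fly and the moth.  [the west ledge: the hawk, the mantis, the sparrow | the east ledge: the finch, the fly, the moth, the snake]
6. Guide goes back to the west ledge with the fly.  [the west ledge: the fly, the hawk, the mantis, the sparrow | the east ledge: the finch, the moth, the snake]
7. Guide goes to the east ledge with the fly and the mantis.  [the west ledge: the hawk, the sparrow | the east ledge: the finch, the fly, the mantis, the moth, the snake]
8. Guide goes back to the west ledge with the fly.  [the west ledge: the fly, the hawk, the sparrow | the east ledge: the finch, the mantis, the moth, the snake]
9. Guide goes to the east ledge with the fly and the hawk.  [the west ledge: the sparrow | the east ledge: the finch, the fly, the hawk, the mantis, the moth, the snake]
10. Guide goes back to the west ledge with the fly.  [the west ledge: the fly, the sparrow | the east ledge: the finch, the hawk, the mantis, the moth, the snake]
11. Guide goes to the east ledge with the fly and the sparrow.  [the west ledge: — | the east ledge: the finch, the fly, the hawk, the mantis, the moth, the snake, the sparrow]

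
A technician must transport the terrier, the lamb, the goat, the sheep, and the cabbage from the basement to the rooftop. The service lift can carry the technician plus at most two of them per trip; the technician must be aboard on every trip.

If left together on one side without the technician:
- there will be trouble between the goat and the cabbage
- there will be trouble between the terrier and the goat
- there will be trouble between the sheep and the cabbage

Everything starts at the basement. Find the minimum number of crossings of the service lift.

5

Counting alone: the technician can take at most 2 across per trip to the rooftop, so moving all 5 needs at least 3 loaded trips out, with a return between consecutive ones — at least 5 crossings.
The plan below uses exactly 5 crossings, so it is optimal:
1. Technician goes to the rooftop with the cabbage and the terrier.
2. Technician goes back to the basement alone.
3. Technician goes to the rooftop with the lamb.
4. Technician goes back to the basement alone.
5. Technician goes to the rooftop with the goat and the sheep.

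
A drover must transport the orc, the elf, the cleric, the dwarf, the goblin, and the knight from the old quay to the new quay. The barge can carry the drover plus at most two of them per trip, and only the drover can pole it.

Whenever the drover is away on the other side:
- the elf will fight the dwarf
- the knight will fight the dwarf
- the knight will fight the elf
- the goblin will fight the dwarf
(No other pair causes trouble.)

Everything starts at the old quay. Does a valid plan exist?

Yes

1. Drover goes to the new quay with the dwarf and the elf.  [the old quay: the cleric, the goblin, the knight, the orc | the new quay: the dwarf, the elf]
2. Drover goes back to the old quay with the elf.  [the old quay: the cleric, the elf, the goblin, the knight, the orc | the new quay: the dwarf]
3. Drover goes to the new quay with the elf and the orc.  [the old quay: the cleric, the goblin, the knight | the new quay: the dwarf, the elf, the orc]
4. Drover goes back to the old quay with the elf.  [the old quay: the cleric, the elf, the goblin, the knight | the new quay: the dwarf, the orc]
5. Drover goes to the new quay with the cleric and the elf.  [the old quay: the goblin, the knight | the new quay: the cleric, the dwarf, the elf, the orc]
6. Drover goes back to the old quay with the elf.  [the old quay: the elf, the goblin, the knight | the new quay: the cleric, the dwarf, the orc]
7. Drover goes to the new quay with the elf and the goblin.  [the old quay: the knight | the new quay: the cleric, the dwarf, the elf, the goblin, the orc]
8. Drover goes back to the old quay with the dwarf.  [the old quay: the dwarf, the knight | the new quay: the cleric, the elf, the goblin, the orc]
9. Drover goes to the new quay with the dwarf and the knight.  [the old quay: — | the new quay: the cleric, the dwarf, the elf, the goblin, the knight, the orc]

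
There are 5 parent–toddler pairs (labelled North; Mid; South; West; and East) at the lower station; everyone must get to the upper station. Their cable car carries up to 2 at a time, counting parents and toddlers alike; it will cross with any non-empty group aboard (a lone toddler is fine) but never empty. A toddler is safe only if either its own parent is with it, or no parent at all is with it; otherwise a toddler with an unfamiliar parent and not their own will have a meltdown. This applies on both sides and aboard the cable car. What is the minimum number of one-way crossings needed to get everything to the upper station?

Following every safe sequence of crossings from the start, the most of the 10 that can be at the upper station as the cable car arrives there on crossings 1, 3, 5, 7 is 2, 3, 4, 5 respectively; the best ever achieved is 5 of 10.
From crossing 9 on, no configuration arises that was not already reachable earlier: only 82 distinct safe configurations (who is on which side, and where the cable car is) can ever be reached, none of them has everyone across, and every continuation just revisits them. So no valid plan exists.

impossible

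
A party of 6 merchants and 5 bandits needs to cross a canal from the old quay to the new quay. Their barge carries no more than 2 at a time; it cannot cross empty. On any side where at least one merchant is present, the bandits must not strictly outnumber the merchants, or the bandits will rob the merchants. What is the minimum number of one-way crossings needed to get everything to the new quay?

Counting alone: each trip to the new quay takes at most 2 across and each return brings at least 1 back, so after t trips out (and t−1 returns) at most 2t − (t−1) of the 11 are across; that first reaches 11 at t = 10, so at least 19 crossings are needed.
The plan below uses exactly 19 crossings, so it is optimal:
1. 2 bandits → the new quay.  (the old quay: 6M 3B; the new quay: 0M 2B)
2. 1 bandit ← the old quay.  (the old quay: 6M 4B; the new quay: 0M 1B)
3. 2 bandits → the new quay.  (the old quay: 6M 2B; the new quay: 0M 3B)
4. 1 bandit ← the old quay.  (the old quay: 6M 3B; the new quay: 0M 2B)
5. 2 merchants → the new quay.  (the old quay: 4M 3B; the new quay: 2M 2B)
6. 1 bandit ← the old quay.  (the old quay: 4M 4B; the new quay: 2M 1B)
7. 1 merchant and 1 bandit → the new quay.  (the old quay: 3M 3B; the new quay: 3M 2B)
8. 1 merchant ← the old quay.  (the old quay: 4M 3B; the new quay: 2M 2B)
9. 1 merchant and 1 bandit → the new quay.  (the old quay: 3M 2B; the new quay: 3M 3B)
10. 1 bandit ← the old quay.  (the old quay: 3M 3B; the new quay: 3M 2B)
11. 1 merchant and 1 bandit → the new quay.  (the old quay: 2M 2B; the new quay: 4M 3B)
12. 1 merchant ← the old quay.  (the old quay: 3M 2B; the new quay: 3M 3B)
13. 1 merchant and 1 bandit → the new quay.  (the old quay: 2M 1B; the new quay: 4M 4B)
14. 1 bandit ← the old quay.  (the old quay: 2M 2B; the new quay: 4M 3B)
15. 1 merchant and 1 bandit → the new quay.  (the old quay: 1M 1B; the new quay: 5M 4B)
16. 1 merchant ← the old quay.  (the old quay: 2M 1B; the new quay: 4M 4B)
17. 1 merchant and 1 bandit → the new quay.  (the old quay: 1M 0B; the new quay: 5M 5B)
18. 1 bandit ← the old quay.  (the old quay: 1M 1B; the new quay: 5M 4B)
19. 1 merchant and 1 bandit → the new quay.  (the old quay: 0M 0B; the new quay: 6M 5B)

19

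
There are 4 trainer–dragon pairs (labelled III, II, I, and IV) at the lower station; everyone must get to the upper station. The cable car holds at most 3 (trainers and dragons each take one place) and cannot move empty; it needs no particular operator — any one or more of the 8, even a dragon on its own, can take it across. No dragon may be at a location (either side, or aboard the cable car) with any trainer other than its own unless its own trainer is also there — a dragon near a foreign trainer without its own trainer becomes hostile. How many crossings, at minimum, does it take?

9

Counting alone: each trip to the upper station takes at most 3 across and each return brings at least 1 back, so after t trips out (and t−1 returns) at most 3t − (t−1) of the 8 are across; that first reaches 8 at t = 4, so at least 7 crossings are needed.
The safety rule pushes this higher. Following every safe sequence of crossings, the most of the 8 that can be at the upper station as the cable car arrives there on crossing 7 is 7 — never all 8.
So no plan with fewer than 9 crossings exists, and this one achieves 9:
1. dragon III and trainer III cross → the upper station.
2. trainer III crosses ← the lower station.
3. dragon II, trainer II, and trainer III cross → the upper station.
4. dragon III and trainer III cross ← the lower station.
5. trainer I, trainer III, and trainer IV cross → the upper station.
6. dragon II crosses ← the lower station.
7. dragon II and dragon III cross → the upper station.
8. dragon III crosses ← the lower station.
9. dragon I, dragon III, and dragon IV cross → the upper station.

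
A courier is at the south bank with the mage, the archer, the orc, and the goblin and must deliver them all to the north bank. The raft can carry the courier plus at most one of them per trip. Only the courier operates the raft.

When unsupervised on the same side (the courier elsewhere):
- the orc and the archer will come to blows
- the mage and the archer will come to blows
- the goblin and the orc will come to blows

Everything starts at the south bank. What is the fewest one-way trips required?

impossible

Whatever the first load, the items left behind include a forbidden pair without the courier. No opening move is safe, so no plan exists.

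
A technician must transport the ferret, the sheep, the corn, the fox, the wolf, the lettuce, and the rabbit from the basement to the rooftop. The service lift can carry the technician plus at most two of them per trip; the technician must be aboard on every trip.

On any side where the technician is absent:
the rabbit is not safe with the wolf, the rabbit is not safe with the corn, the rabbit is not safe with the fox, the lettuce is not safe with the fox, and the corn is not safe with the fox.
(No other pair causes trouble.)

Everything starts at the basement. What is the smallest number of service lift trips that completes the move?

11

Counting alone: the technician can take at most 2 across per trip to the rooftop, so moving all 7 needs at least 4 loaded trips out, with a return between consecutive ones — at least 7 crossings.
The safety rule pushes this higher. Following every safe sequence of crossings, the most of the 7 that can be at the rooftop as the service lift arrives there on crossings 7, 9 is 5, 6 respectively — never all 7.
So no plan with fewer than 11 crossings exists, and this one achieves 11:
1. Technician goes to the rooftop with the fox and the rabbit.
2. Technician goes back to the basement with the fox.
3. Technician goes to the rooftop with the ferret and the fox.
4. Technician goes back to the basement with the fox.
5. Technician goes to the rooftop with the fox and the sheep.
6. Technician goes back to the basement with the fox.
7. Technician goes to the rooftop with the corn and the lettuce.
8. Technician goes back to the basement with the corn.
9. Technician goes to the rooftop with the corn and the wolf.
10. Technician goes back to the basement with the rabbit.
11. Technician goes to the rooftop with the fox and the rabbit.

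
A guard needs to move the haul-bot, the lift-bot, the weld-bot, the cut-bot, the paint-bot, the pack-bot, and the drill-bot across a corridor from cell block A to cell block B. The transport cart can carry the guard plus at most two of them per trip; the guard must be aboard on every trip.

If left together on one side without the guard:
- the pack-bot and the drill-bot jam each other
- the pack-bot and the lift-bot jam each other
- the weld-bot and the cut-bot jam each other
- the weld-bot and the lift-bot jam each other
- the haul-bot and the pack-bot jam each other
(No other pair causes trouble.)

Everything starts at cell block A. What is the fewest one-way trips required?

9

Counting alone: the guard can take at most 2 across per trip to cell block B, so moving all 7 needs at least 4 loaded trips out, with a return between consecutive ones — at least 7 crossings.
The safety rule pushes this higher. Following every safe sequence of crossings, the most of the 7 that can be at cell block B as the transport cart arrives there on crossing 7 is 6 — never all 7.
So no plan with fewer than 9 crossings exists, and this one achieves 9:
1. Guard goes to cell block B with the pack-bot and the weld-bot.  [cell block A: the cut-bot, the drill-bot, the haul-bot, the lift-bot, the paint-bot | cell block B: the pack-bot, the weld-bot]
2. Guard goes back to cell block A alone.  [cell block A: the cut-bot, the drill-bot, the haul-bot, the lift-bot, the paint-bot | cell block B: the pack-bot, the weld-bot]
3. Guard goes to cell block B with the haul-bot.  [cell block A: the cut-bot, the drill-bot, the lift-bot, the paint-bot | cell block B: the haul-bot, the pack-bot, the weld-bot]
4. Guard goes back to cell block A with the pack-bot.  [cell block A: the cut-bot, the drill-bot, the lift-bot, the pack-bot, the paint-bot | cell block B: the haul-bot, the weld-bot]
5. Guard goes to cell block B with the drill-bot and the lift-bot.  [cell block A: the cut-bot, the pack-bot, the paint-bot | cell block B: the drill-bot, the haul-bot, the lift-bot, the weld-bot]
6. Guard goes back to cell block A with the weld-bot.  [cell block A: the cut-bot, the pack-bot, the paint-bot, the weld-bot | cell block B: the drill-bot, the haul-bot, the lift-bot]
7. Guard goes to cell block B with the cut-bot and the paint-bot.  [cell block A: the pack-bot, the weld-bot | cell block B: the cut-bot, the drill-bot, the haul-bot, the lift-bot, the paint-bot]
8. Guard goes back to cell block A alone.  [cell block A: the pack-bot, the weld-bot | cell block B: the cut-bot, the drill-bot, the haul-bot, the lift-bot, the paint-bot]
9. Guard goes to cell block B with the pack-bot and the weld-bot.  [cell block A: — | cell block B: the cut-bot, the drill-bot, the haul-bot, the lift-bot, the pack-bot, the paint-bot, the weld-bot]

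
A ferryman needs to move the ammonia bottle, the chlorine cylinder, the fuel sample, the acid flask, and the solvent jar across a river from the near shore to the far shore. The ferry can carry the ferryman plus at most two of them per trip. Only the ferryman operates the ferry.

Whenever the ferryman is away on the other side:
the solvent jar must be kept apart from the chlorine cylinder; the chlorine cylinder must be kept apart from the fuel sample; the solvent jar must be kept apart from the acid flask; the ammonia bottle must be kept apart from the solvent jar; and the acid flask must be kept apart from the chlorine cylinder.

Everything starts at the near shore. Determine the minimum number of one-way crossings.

Counting alone: the ferryman can take at most 2 across per trip to the far shore, so moving all 5 needs at least 3 loaded trips out, with a return between consecutive ones — at least 5 crossings.
The safety rule pushes this higher. Following every safe sequence of crossings, the most of the 5 that can be at the far shore as the ferry arrives there on crossing 5 is 4 — never all 5.
So no plan with fewer than 7 crossings exists, and this one achieves 7:
1. Ferryman goes to the far shore with the chlorine cylinder and the solvent jar.  [the near shore: the acid flask, the ammonia bottle, the fuel sample | the far shore: the chlorine cylinder, the solvent jar]
2. Ferryman goes back to the near shore with the chlorine cylinder.  [the near shore: the acid flask, the ammonia bottle, the chlorine cylinder, the fuel sample | the far shore: the solvent jar]
3. Ferryman goes to the far shore with the ammonia bottle and the chlorine cylinder.  [the near shore: the acid flask, the fuel sample | the far shore: the ammonia bottle, the chlorine cylinder, the solvent jar]
4. Ferryman goes back to the near shore with the solvent jar.  [the near shore: the acid flask, the fuel sample, the solvent jar | the far shore: the ammonia bottle, the chlorine cylinder]
5. Ferryman goes to the far shore with the acid flask and the fuel sample.  [the near shore: the solvent jar | the far shore: the acid flask, the ammonia bottle, the chlorine cylinder, the fuel sample]
6. Ferryman goes back to the near shore with the chlorine cylinder.  [the near shore: the chlorine cylinder, the solvent jar | the far shore: the acid flask, the ammonia bottle, the fuel sample]
7. Ferryman goes to the far shore with the chlorine cylinder and the solvent jar.  [the near shore: — | the far shore: the acid flask, the ammonia bottle, the chlorine cylinder, the fuel sample, the solvent jar]

7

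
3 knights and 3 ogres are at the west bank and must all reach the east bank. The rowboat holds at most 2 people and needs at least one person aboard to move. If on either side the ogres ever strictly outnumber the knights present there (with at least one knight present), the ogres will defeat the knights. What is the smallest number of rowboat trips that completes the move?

11

Counting alone: each trip to the east bank takes at most 2 across and each return brings at least 1 back, so after t trips out (and t−1 returns) at most 2t − (t−1) of the 6 are across; that first reaches 6 at t = 5, so at least 9 crossings are needed.
The safety rule pushes this higher. Following every safe sequence of crossings, the most of the 6 that can be at the east bank as the rowboat arrives there on crossing 9 is 5 — never all 6.
So no plan with fewer than 11 crossings exists, and this one achieves 11:
1. 2 ogres → the east bank.  (the west bank: 3K 1O; the east bank: 0K 2O)
2. 1 ogre ← the west bank.  (the west bank: 3K 2O; the east bank: 0K 1O)
3. 2 ogres → the east bank.  (the west bank: 3K 0O; the east bank: 0K 3O)
4. 1 ogre ← the west bank.  (the west bank: 3K 1O; the east bank: 0K 2O)
5. 2 knights → the east bank.  (the west bank: 1K 1O; the east bank: 2K 2O)
6. 1 knight and 1 ogre ← the west bank.  (the west bank: 2K 2O; the east bank: 1K 1O)
7. 2 knights → the east bank.  (the west bank: 0K 2O; the east bank: 3K 1O)
8. 1 ogre ← the west bank.  (the west bank: 0K 3O; the east bank: 3K 0O)
9. 2 ogres → the east bank.  (the west bank: 0K 1O; the east bank: 3K 2O)
10. 1 ogre ← the west bank.  (the west bank: 0K 2O; the east bank: 3K 1O)
11. 2 ogres → the east bank.  (the west bank: 0K 0O; the east bank: 3K 3O)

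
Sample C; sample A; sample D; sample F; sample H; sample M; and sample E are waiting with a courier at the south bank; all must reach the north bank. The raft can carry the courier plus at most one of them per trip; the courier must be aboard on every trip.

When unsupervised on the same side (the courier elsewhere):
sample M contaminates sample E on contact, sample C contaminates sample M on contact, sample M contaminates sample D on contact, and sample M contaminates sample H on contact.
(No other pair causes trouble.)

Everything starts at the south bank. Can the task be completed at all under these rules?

No

Following every safe sequence of crossings from the start, the most of the 7 that can be at the north bank as the raft arrives there on crossings 1, 3, 5, 7 is 1, 2, 3, 4 respectively; the best ever achieved is 4 of 7.
From crossing 9 on, no configuration arises that was not already reachable earlier: only 44 distinct safe configurations (who is on which side, and where the raft is) can ever be reached, none of them has everyone across, and every continuation just revisits them. So no valid plan exists.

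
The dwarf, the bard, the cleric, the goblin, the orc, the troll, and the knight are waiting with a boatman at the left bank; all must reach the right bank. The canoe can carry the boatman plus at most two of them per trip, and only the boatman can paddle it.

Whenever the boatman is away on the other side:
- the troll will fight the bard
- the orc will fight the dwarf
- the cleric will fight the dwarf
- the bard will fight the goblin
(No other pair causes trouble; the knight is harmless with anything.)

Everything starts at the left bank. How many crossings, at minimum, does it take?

9

Counting alone: the boatman can take at most 2 across per trip to the right bank, so moving all 7 needs at least 4 loaded trips out, with a return between consecutive ones — at least 7 crossings.
The safety rule pushes this higher. Following every safe sequence of crossings, the most of the 7 that can be at the right bank as the canoe arrives there on crossing 7 is 6 — never all 7.
So no plan with fewer than 9 crossings exists, and this one achieves 9:
1. Boatman goes to the right bank with the bard and the dwarf.  [the left bank: the cleric, the goblin, the knight, the orc, the troll | the right bank: the bard, the dwarf]
2. Boatman goes back to the left bank alone.  [the left bank: the cleric, the goblin, the knight, the orc, the troll | the right bank: the bard, the dwarf]
3. Boatman goes to the right bank with the cleric.  [the left bank: the goblin, the knight, the orc, the troll | the right bank: the bard, the cleric, the dwarf]
4. Boatman goes back to the left bank with the dwarf.  [the left bank: the dwarf, the goblin, the knight, the orc, the troll | the right bank: the bard, the cleric]
5. Boatman goes to the right bank with the goblin and the orc.  [the left bank: the dwarf, the knight, the troll | the right bank: the bard, the cleric, the goblin, the orc]
6. Boatman goes back to the left bank with the bard.  [the left bank: the bard, the dwarf, the knight, the troll | the right bank: the cleric, the goblin, the orc]
7. Boatman goes to the right bank with the knight and the troll.  [the left bank: the bard, the dwarf | the right bank: the cleric, the goblin, the knight, the orc, the troll]
8. Boatman goes back to the left bank alone.  [the left bank: the bard, the dwarf | the right bank: the cleric, the goblin, the knight, the orc, the troll]
9. Boatman goes to the right bank with the bard and the dwarf.  [the left bank: — | the right bank: the bard, the cleric, the dwarf, the goblin, the knight, the orc, the troll]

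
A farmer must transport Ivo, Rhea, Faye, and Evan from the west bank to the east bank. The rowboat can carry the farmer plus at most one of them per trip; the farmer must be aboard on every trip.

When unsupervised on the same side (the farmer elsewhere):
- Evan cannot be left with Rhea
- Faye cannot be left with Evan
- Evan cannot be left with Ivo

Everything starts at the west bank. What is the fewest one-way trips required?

impossible

Following every safe sequence of crossings from the start, the most of the 4 that can be at the east bank as the rowboat arrives there on crossings 1, 3 is 1, 2 respectively; the best ever achieved is 2 of 4.
From crossing 5 on, no configuration arises that was not already reachable earlier: only 9 distinct safe configurations (who is on which side, and where the rowboat is) can ever be reached, none of them has everyone across, and every continuation just revisits them. So no valid plan exists.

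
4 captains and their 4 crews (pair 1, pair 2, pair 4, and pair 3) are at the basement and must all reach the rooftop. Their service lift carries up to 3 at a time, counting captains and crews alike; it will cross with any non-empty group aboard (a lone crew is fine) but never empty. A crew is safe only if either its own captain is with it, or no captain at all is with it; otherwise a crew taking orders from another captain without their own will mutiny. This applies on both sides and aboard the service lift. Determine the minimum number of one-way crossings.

Counting alone: each trip to the rooftop takes at most 3 across and each return brings at least 1 back, so after t trips out (and t−1 returns) at most 3t − (t−1) of the 8 are across; that first reaches 8 at t = 4, so at least 7 crossings are needed.
The safety rule pushes this higher. Following every safe sequence of crossings, the most of the 8 that can be at the rooftop as the service lift arrives there on crossing 7 is 7 — never all 8.
So no plan with fewer than 9 crossings exists, and this one achieves 9:
1. captain 1 and crew 1 cross → the rooftop.
2. captain 1 crosses ← the basement.
3. captain 1, captain 2, and crew 2 cross → the rooftop.
4. captain 1 and crew 1 cross ← the basement.
5. captain 1, captain 3, and captain 4 cross → the rooftop.
6. crew 2 crosses ← the basement.
7. crew 1 and crew 2 cross → the rooftop.
8. crew 1 crosses ← the basement.
9. crew 1, crew 3, and crew 4 cross → the rooftop.

9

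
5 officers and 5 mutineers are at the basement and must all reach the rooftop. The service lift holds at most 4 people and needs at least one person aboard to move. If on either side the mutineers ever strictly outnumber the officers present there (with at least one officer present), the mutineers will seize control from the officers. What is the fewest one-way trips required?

7

Counting alone: each trip to the rooftop takes at most 4 across and each return brings at least 1 back, so after t trips out (and t−1 returns) at most 4t − (t−1) of the 10 are across; that first reaches 10 at t = 3, so at least 5 crossings are needed.
The safety rule pushes this higher. Following every safe sequence of crossings, the most of the 10 that can be at the rooftop as the service lift arrives there on crossing 5 is 9 — never all 10.
So no plan with fewer than 7 crossings exists, and this one achieves 7:
1. 2 mutineers → the rooftop.  (the basement: 5O 3M; the rooftop: 0O 2M)
2. 1 mutineer ← the basement.  (the basement: 5O 4M; the rooftop: 0O 1M)
3. 4 mutineers → the rooftop.  (the basement: 5O 0M; the rooftop: 0O 5M)
4. 1 mutineer ← the basement.  (the basement: 5O 1M; the rooftop: 0O 4M)
5. 4 officers → the rooftop.  (the basement: 1O 1M; the rooftop: 4O 4M)
6. 1 officer and 1 mutineer ← the basement.  (the basement: 2O 2M; the rooftop: 3O 3M)
7. 2 officers and 2 mutineers → the rooftop.  (the basement: 0O 0M; the rooftop: 5O 5M)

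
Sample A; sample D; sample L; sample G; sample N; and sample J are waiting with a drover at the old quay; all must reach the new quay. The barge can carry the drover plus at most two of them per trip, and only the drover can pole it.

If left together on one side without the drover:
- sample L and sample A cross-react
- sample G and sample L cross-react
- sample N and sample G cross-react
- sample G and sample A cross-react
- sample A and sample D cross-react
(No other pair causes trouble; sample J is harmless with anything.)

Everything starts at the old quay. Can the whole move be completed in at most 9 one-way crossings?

Yes — this plan uses 9 crossings (≤ 9):
1. Drover goes to the new quay with sample A and sample G.
2. Drover goes back to the old quay with sample A.
3. Drover goes to the new quay with sample A and sample D.
4. Drover goes back to the old quay with sample A.
5. Drover goes to the new quay with sample A and sample J.
6. Drover goes back to the old quay with sample A.
7. Drover goes to the new quay with sample L and sample N.
8. Drover goes back to the old quay with sample G.
9. Drover goes to the new quay with sample A and sample G.

Yes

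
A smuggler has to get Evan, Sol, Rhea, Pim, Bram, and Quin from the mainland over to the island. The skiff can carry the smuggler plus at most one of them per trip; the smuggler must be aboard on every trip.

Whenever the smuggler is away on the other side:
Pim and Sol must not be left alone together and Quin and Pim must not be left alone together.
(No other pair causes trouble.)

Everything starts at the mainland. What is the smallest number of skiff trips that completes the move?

Counting alone: the smuggler can take at most 1 across per trip to the island, so moving all 6 needs at least 6 loaded trips out, with a return between consecutive ones — at least 11 crossings.
The safety rule pushes this higher. Following every safe sequence of crossings, the most of the 6 that can be at the island as the skiff arrives there on crossing 11 is 5 — never all 6.
So no plan with fewer than 13 crossings exists, and this one achieves 13:
1. Smuggler goes to the island with Pim.
2. Smuggler goes back to the mainland alone.
3. Smuggler goes to the island with Evan.
4. Smuggler goes back to the mainland alone.
5. Smuggler goes to the island with Sol.
6. Smuggler goes back to the mainland with Pim.
7. Smuggler goes to the island with Quin.
8. Smuggler goes back to the mainland alone.
9. Smuggler goes to the island with Rhea.
10. Smuggler goes back to the mainland alone.
11. Smuggler goes to the island with Bram.
12. Smuggler goes back to the mainland alone.
13. Smuggler goes to the island with Pim.

13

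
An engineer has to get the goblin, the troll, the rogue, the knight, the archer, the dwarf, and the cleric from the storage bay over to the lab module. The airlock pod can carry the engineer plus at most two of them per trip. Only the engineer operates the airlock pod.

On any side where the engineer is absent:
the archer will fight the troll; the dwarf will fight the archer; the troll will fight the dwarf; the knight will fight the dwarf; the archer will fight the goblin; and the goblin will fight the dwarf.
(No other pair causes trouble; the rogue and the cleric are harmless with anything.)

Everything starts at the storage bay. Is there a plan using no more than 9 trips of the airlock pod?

Counting alone: the engineer can take at most 2 across per trip to the lab module, so moving all 7 needs at least 4 loaded trips out, with a return between consecutive ones — at least 7 crossings.
The safety rule pushes this higher. Following every safe sequence of crossings, the most of the 7 that can be at the lab module as the airlock pod arrives there on crossings 7, 9 is 5, 6 respectively — never all 7.
So the move cannot be finished within 9 crossings. (The shortest complete plan takes 11:)
1. Engineer goes to the lab module with the archer and the dwarf.  [the storage bay: the cleric, the goblin, the knight, the rogue, the troll | the lab module: the archer, the dwarf]
2. Engineer goes back to the storage bay with the archer.  [the storage bay: the archer, the cleric, the goblin, the knight, the rogue, the troll | the lab module: the dwarf]
3. Engineer goes to the lab module with the goblin and the troll.  [the storage bay: the archer, the cleric, the knight, the rogue | the lab module: the dwarf, the goblin, the troll]
4. Engineer goes back to the storage bay with the dwarf.  [the storage bay: the archer, the cleric, the dwarf, the knight, the rogue | the lab module: the goblin, the troll]
5. Engineer goes to the lab module with the dwarf and the rogue.  [the storage bay: the archer, the cleric, the knight | the lab module: the dwarf, the goblin, the rogue, the troll]
6. Engineer goes back to the storage bay with the dwarf.  [the storage bay: the archer, the cleric, the dwarf, the knight | the lab module: the goblin, the rogue, the troll]
7. Engineer goes to the lab module with the archer and the knight.  [the storage bay: the cleric, the dwarf | the lab module: the archer, the goblin, the knight, the rogue, the troll]
8. Engineer goes back to the storage bay with the archer.  [the storage bay: the archer, the cleric, the dwarf | the lab module: the goblin, the knight, the rogue, the troll]
9. Engineer goes to the lab module with the archer and the cleric.  [the storage bay: the dwarf | the lab module: the archer, the cleric, the goblin, the knight, the rogue, the troll]
10. Engineer goes back to the storage bay with the archer.  [the storage bay: the archer, the dwarf | the lab module: the cleric, the goblin, the knight, the rogue, the troll]
11. Engineer goes to the lab module with the archer and the dwarf.  [the storage bay: — | the lab module: the archer, the cleric, the dwarf, the goblin, the knight, the rogue, the troll]

No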